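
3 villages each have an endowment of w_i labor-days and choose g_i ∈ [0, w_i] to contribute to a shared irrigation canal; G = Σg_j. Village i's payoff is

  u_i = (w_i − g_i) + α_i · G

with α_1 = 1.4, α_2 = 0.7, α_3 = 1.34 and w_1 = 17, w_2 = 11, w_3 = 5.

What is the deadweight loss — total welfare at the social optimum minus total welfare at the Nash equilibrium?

26.84

∂u_i/∂g_i = α_i − 1, so village i contributes w_i if α_i > 1, else 0.
α_i > 1 for i ∈ {1, 3}; NE contributions (17, 0, 5), G = 22.
W^NE = Σw_i − G^NE + (Σα_i)·G^NE = 33 + 2.44·22 = 86.68.
Planner: ∂(Σu_j)/∂g_i = Σα_j − 1 = 2.44 > 0, so everyone contributes w_i; G^SO = 33, W^SO = 33 + 2.44·33 = 113.52.
Deadweight loss = 26.84.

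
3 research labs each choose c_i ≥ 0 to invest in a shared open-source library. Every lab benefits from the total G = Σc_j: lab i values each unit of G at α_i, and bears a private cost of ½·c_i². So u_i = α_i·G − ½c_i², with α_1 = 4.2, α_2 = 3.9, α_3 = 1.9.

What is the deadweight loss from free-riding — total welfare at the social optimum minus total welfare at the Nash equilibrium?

68.23

Lab i's FOC: ∂u_i/∂c_i = α_i − c_i = 0, so c_i* = α_i.
NE contributions = (4.2, 3.9, 1.9); G = 10.
W^NE = (Σα)·G − ½Σα_i² = 10² − ½·36.46 = 81.77.
Planner sets c_i = Σα_j = 10 for every i, so G^SO = 3·10 = 30.
W^SO = (Σα)·G^SO − ½·3·(Σα)² = (3/2)·10² = 150.
Deadweight loss = W^SO − W^NE = 68.23.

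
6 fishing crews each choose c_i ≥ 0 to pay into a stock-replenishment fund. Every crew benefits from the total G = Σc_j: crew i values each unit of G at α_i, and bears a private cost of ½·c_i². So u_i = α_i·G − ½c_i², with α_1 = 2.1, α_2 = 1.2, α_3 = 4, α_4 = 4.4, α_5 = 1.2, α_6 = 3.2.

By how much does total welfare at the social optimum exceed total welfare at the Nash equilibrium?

544.865

Crew i's FOC: ∂u_i/∂c_i = α_i − c_i = 0, so c_i* = α_i.
NE contributions = (2.1, 1.2, 4, 4.4, 1.2, 3.2); G = 16.1.
W^NE = (Σα)·G − ½Σα_i² = 16.1² − ½·52.89 = 232.765.
Planner sets c_i = Σα_j = 16.1 for every i, so G^SO = 6·16.1 = 96.6.
W^SO = (Σα)·G^SO − ½·6·(Σα)² = (6/2)·16.1² = 777.63.
Deadweight loss = W^SO − W^NE = 544.865.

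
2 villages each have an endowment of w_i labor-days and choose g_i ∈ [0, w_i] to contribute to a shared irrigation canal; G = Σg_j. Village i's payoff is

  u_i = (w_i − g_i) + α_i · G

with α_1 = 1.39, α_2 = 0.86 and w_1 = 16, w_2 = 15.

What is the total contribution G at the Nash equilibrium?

∂u_i/∂g_i = α_i − 1, so village i contributes w_i if α_i > 1, else 0.
α_i > 1 for i ∈ {1}; NE contributions (16, 0), G = 16.

16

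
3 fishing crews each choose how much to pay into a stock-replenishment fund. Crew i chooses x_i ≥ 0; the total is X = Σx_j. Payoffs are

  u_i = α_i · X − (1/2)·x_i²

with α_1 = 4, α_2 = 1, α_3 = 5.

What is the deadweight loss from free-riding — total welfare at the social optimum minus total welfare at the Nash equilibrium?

Crew i's FOC: ∂u_i/∂x_i = α_i − x_i = 0, so x_i* = α_i.
NE contributions = (4, 1, 5); X = 10.
W^NE = (Σα)·X − ½Σα_i² = 10² − ½·42 = 79.
Planner sets x_i = Σα_j = 10 for every i, so X^SO = 3·10 = 30.
W^SO = (Σα)·X^SO − ½·3·(Σα)² = (3/2)·10² = 150.
Deadweight loss = W^SO − W^NE = 71.

71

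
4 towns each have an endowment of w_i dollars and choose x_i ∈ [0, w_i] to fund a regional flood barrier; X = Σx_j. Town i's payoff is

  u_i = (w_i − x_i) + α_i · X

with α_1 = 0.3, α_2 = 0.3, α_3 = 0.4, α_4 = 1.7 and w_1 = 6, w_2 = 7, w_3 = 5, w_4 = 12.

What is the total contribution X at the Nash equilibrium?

12

∂u_i/∂x_i = α_i − 1, so town i contributes w_i if α_i > 1, else 0.
α_i > 1 for i ∈ {4}; NE contributions (0, 0, 0, 12), X = 12.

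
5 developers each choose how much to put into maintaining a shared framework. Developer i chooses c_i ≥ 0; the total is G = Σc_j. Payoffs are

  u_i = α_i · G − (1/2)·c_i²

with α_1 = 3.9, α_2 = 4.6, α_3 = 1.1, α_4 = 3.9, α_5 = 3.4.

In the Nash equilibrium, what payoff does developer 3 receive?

Developer i's FOC: ∂u_i/∂c_i = α_i − c_i = 0, so c_i* = α_i.
NE contributions = (3.9, 4.6, 1.1, 3.9, 3.4); G = 16.9.
u_3 = α_3·G − ½·(c_3)² = 1.1·16.9 − ½·1.1² = 17.985.

17.985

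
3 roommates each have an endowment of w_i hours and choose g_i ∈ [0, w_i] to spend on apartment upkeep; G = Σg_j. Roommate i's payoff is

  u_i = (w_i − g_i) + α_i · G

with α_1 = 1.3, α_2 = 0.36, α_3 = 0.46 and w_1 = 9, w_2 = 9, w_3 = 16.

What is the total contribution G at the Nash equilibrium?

9

∂u_i/∂g_i = α_i − 1, so roommate i contributes w_i if α_i > 1, else 0.
α_i > 1 for i ∈ {1}; NE contributions (9, 0, 0), G = 9.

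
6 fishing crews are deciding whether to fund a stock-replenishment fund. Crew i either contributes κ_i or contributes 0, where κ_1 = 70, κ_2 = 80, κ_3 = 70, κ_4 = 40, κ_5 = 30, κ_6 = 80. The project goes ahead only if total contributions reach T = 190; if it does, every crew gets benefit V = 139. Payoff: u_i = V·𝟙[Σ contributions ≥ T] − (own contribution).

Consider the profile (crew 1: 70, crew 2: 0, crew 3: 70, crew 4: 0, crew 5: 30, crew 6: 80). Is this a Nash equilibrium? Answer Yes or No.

No

Total = 250 ≥ 190: provided.
Crew 1 (pledges 70, payoff 69): dropping to 0 → total 180, payoff 0. No gain.
Crew 2 (pledges 0, payoff 139): pledging 80 → total 330, payoff 59. No gain.
Crew 3 (pledges 70, payoff 69): dropping to 0 → total 180, payoff 0. No gain.
Crew 4 (pledges 0, payoff 139): pledging 40 → total 290, payoff 99. No gain.
Crew 5 (pledges 30, payoff 109): dropping to 0 → total 220, payoff 139. Profitable deviation.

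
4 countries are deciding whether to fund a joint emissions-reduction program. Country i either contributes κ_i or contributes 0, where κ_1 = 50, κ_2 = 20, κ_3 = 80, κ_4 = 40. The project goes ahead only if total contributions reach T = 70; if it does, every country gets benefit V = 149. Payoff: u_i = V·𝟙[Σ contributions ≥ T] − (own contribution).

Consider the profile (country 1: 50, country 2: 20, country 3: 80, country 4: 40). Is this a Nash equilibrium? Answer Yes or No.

Total = 190 ≥ 70: provided.
Country 1 (pledges 50, payoff 99): dropping to 0 → total 140, payoff 149. Profitable deviation.

No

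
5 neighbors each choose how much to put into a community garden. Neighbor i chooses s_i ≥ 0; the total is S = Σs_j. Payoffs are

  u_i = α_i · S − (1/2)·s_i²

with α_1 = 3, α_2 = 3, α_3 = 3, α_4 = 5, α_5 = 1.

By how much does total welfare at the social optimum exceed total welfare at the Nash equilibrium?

Neighbor i's FOC: ∂u_i/∂s_i = α_i − s_i = 0, so s_i* = α_i.
NE contributions = (3, 3, 3, 5, 1); S = 15.
W^NE = (Σα)·S − ½Σα_i² = 15² − ½·53 = 198.5.
Planner sets s_i = Σα_j = 15 for every i, so S^SO = 5·15 = 75.
W^SO = (Σα)·S^SO − ½·5·(Σα)² = (5/2)·15² = 562.5.
Deadweight loss = W^SO − W^NE = 364.

364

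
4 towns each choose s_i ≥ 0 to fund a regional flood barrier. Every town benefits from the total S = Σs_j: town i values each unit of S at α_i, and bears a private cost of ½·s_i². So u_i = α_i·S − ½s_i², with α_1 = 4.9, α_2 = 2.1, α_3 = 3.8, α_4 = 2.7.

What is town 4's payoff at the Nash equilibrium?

32.805

Town i's FOC: ∂u_i/∂s_i = α_i − s_i = 0, so s_i* = α_i.
NE contributions = (4.9, 2.1, 3.8, 2.7); S = 13.5.
u_4 = α_4·S − ½·(s_4)² = 2.7·13.5 − ½·2.7² = 32.805.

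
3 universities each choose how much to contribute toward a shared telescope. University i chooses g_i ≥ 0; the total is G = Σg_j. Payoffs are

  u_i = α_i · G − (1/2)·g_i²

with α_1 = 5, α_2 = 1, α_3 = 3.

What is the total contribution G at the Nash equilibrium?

9

University i's FOC: ∂u_i/∂g_i = α_i − g_i = 0, so g_i* = α_i.
NE contributions = (5, 1, 3); G = 9.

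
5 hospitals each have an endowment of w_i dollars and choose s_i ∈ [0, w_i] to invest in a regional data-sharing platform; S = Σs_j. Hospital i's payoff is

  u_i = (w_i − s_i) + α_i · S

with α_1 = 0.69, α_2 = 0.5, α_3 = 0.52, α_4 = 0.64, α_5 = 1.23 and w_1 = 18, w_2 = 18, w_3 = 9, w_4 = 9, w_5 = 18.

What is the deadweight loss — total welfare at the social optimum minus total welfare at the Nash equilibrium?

139.32

∂u_i/∂s_i = α_i − 1, so hospital i contributes w_i if α_i > 1, else 0.
α_i > 1 for i ∈ {5}; NE contributions (0, 0, 0, 0, 18), S = 18.
W^NE = Σw_i − S^NE + (Σα_i)·S^NE = 72 + 2.58·18 = 118.44.
Planner: ∂(Σu_j)/∂s_i = Σα_j − 1 = 2.58 > 0, so everyone contributes w_i; S^SO = 72, W^SO = 72 + 2.58·72 = 257.76.
Deadweight loss = 139.32.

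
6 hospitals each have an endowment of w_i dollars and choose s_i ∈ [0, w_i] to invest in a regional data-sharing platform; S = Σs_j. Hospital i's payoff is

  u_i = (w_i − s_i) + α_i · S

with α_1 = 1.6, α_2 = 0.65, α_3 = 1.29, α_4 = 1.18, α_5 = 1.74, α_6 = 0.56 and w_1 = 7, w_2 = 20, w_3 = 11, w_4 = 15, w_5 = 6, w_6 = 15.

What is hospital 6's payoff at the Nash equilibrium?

∂u_i/∂s_i = α_i − 1, so hospital i contributes w_i if α_i > 1, else 0.
α_i > 1 for i ∈ {1, 3, 4, 5}; NE contributions (7, 0, 11, 15, 6, 0), S = 39.
u_6 = (15 − 0) + 0.56·39 = 36.84.

36.84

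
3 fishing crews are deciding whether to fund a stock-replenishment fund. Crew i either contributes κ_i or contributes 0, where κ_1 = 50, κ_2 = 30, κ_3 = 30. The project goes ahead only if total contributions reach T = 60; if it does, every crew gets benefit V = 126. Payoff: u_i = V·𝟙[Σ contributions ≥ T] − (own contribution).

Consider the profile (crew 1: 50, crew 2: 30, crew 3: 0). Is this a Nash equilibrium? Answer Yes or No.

Yes

Total = 80 ≥ 60: provided.
Crew 1 (pledges 50, payoff 76): dropping to 0 → total 30, payoff 0. No gain.
Crew 2 (pledges 30, payoff 96): dropping to 0 → total 50, payoff 0. No gain.
Crew 3 (pledges 0, payoff 126): pledging 30 → total 110, payoff 96. No gain.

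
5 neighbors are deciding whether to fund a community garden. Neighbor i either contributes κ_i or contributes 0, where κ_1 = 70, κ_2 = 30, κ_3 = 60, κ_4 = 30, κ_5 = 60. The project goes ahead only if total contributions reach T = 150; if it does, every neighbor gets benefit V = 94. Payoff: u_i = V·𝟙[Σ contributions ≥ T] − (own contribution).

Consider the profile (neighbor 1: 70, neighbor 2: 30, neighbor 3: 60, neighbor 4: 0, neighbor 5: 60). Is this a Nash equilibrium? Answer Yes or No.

Total = 220 ≥ 150: provided.
Neighbor 1 (pledges 70, payoff 24): dropping to 0 → total 150, payoff 94. Profitable deviation.

No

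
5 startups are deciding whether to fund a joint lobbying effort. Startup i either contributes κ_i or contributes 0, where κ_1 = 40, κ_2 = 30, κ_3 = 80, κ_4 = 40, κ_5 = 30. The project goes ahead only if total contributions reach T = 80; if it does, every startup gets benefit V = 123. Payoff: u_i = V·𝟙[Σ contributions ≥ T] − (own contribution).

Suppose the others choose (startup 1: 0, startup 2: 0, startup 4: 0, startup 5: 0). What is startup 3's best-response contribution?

Others' total = 0. Contributing 80 brings total to 80 ≥ 80: gain V − κ_3 = 43.
Best response: 80.

80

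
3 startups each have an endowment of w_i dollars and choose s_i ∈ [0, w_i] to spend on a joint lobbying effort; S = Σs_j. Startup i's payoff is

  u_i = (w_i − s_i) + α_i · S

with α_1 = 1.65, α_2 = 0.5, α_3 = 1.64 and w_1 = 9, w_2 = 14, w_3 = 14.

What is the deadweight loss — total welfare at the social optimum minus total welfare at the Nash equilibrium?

∂u_i/∂s_i = α_i − 1, so startup i contributes w_i if α_i > 1, else 0.
α_i > 1 for i ∈ {1, 3}; NE contributions (9, 0, 14), S = 23.
W^NE = Σw_i − S^NE + (Σα_i)·S^NE = 37 + 2.79·23 = 101.17.
Planner: ∂(Σu_j)/∂s_i = Σα_j − 1 = 2.79 > 0, so everyone contributes w_i; S^SO = 37, W^SO = 37 + 2.79·37 = 140.23.
Deadweight loss = 39.06.

39.06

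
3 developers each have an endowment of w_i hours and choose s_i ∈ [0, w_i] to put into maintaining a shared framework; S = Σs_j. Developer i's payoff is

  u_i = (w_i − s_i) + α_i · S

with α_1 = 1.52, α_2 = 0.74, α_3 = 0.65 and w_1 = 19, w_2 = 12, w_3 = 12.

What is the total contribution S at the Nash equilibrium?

∂u_i/∂s_i = α_i − 1, so developer i contributes w_i if α_i > 1, else 0.
α_i > 1 for i ∈ {1}; NE contributions (19, 0, 0), S = 19.

19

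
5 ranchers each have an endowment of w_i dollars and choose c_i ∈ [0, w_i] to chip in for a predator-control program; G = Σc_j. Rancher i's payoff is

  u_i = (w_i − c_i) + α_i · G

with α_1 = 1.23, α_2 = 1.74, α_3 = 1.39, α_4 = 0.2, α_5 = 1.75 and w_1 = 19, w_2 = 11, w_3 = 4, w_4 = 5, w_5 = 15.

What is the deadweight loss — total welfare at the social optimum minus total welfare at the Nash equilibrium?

∂u_i/∂c_i = α_i − 1, so rancher i contributes w_i if α_i > 1, else 0.
α_i > 1 for i ∈ {1, 2, 3, 5}; NE contributions (19, 11, 4, 0, 15), G = 49.
W^NE = Σw_i − G^NE + (Σα_i)·G^NE = 54 + 5.31·49 = 314.19.
Planner: ∂(Σu_j)/∂c_i = Σα_j − 1 = 5.31 > 0, so everyone contributes w_i; G^SO = 54, W^SO = 54 + 5.31·54 = 340.74.
Deadweight loss = 26.55.

26.55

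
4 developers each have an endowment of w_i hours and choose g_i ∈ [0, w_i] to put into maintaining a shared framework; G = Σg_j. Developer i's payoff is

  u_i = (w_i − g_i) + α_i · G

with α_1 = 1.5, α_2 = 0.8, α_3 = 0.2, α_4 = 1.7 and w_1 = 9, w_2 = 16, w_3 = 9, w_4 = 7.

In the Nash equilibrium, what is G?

16

∂u_i/∂g_i = α_i − 1, so developer i contributes w_i if α_i > 1, else 0.
α_i > 1 for i ∈ {1, 4}; NE contributions (9, 0, 0, 7), G = 16.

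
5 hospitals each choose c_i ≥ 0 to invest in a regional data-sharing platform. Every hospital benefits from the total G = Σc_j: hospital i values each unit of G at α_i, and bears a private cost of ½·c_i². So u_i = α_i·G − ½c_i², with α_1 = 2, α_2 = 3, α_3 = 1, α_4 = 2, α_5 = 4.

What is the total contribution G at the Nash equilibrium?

Hospital i's FOC: ∂u_i/∂c_i = α_i − c_i = 0, so c_i* = α_i.
NE contributions = (2, 3, 1, 2, 4); G = 12.

12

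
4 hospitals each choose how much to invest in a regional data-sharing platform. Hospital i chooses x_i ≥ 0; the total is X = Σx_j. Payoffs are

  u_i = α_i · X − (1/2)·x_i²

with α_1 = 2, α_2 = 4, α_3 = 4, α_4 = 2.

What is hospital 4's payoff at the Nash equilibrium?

22

Hospital i's FOC: ∂u_i/∂x_i = α_i − x_i = 0, so x_i* = α_i.
NE contributions = (2, 4, 4, 2); X = 12.
u_4 = α_4·X − ½·(x_4)² = 2·12 − ½·2² = 22.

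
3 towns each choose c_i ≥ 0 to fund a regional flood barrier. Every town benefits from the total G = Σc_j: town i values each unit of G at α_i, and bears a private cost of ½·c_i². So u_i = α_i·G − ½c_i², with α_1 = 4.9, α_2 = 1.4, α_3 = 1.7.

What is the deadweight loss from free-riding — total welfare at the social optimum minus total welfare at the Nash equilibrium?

Town i's FOC: ∂u_i/∂c_i = α_i − c_i = 0, so c_i* = α_i.
NE contributions = (4.9, 1.4, 1.7); G = 8.
W^NE = (Σα)·G − ½Σα_i² = 8² − ½·28.86 = 49.57.
Planner sets c_i = Σα_j = 8 for every i, so G^SO = 3·8 = 24.
W^SO = (Σα)·G^SO − ½·3·(Σα)² = (3/2)·8² = 96.
Deadweight loss = W^SO − W^NE = 46.43.

46.43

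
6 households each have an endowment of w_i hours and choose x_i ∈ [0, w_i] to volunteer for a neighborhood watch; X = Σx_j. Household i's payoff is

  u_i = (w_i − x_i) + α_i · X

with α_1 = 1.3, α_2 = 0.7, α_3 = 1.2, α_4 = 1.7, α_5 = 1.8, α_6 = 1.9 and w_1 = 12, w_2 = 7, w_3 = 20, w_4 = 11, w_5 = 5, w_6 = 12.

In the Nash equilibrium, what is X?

∂u_i/∂x_i = α_i − 1, so household i contributes w_i if α_i > 1, else 0.
α_i > 1 for i ∈ {1, 3, 4, 5, 6}; NE contributions (12, 0, 20, 11, 5, 12), X = 60.

60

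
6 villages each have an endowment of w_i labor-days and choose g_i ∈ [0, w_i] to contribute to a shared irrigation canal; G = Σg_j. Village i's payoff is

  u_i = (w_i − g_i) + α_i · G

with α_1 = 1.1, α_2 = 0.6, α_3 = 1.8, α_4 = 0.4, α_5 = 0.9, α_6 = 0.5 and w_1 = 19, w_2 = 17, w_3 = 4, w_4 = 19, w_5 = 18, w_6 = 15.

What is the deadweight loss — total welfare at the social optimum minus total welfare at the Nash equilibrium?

296.7

∂u_i/∂g_i = α_i − 1, so village i contributes w_i if α_i > 1, else 0.
α_i > 1 for i ∈ {1, 3}; NE contributions (19, 0, 4, 0, 0, 0), G = 23.
W^NE = Σw_i − G^NE + (Σα_i)·G^NE = 92 + 4.3·23 = 190.9.
Planner: ∂(Σu_j)/∂g_i = Σα_j − 1 = 4.3 > 0, so everyone contributes w_i; G^SO = 92, W^SO = 92 + 4.3·92 = 487.6.
Deadweight loss = 296.7.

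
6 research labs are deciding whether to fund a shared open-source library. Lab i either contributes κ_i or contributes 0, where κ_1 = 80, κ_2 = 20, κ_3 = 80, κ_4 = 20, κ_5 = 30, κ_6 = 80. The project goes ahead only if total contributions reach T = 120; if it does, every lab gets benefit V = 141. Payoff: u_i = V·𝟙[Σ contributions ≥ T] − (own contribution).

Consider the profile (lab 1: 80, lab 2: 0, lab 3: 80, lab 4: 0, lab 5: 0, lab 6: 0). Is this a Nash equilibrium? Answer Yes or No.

Total = 160 ≥ 120: provided.
Lab 1 (pledges 80, payoff 61): dropping to 0 → total 80, payoff 0. No gain.
Lab 2 (pledges 0, payoff 141): pledging 20 → total 180, payoff 121. No gain.
Lab 3 (pledges 80, payoff 61): dropping to 0 → total 80, payoff 0. No gain.
Lab 4 (pledges 0, payoff 141): pledging 20 → total 180, payoff 121. No gain.
Lab 5 (pledges 0, payoff 141): pledging 30 → total 190, payoff 111. No gain.
Lab 6 (pledges 0, payoff 141): pledging 80 → total 240, payoff 61. No gain.

Yes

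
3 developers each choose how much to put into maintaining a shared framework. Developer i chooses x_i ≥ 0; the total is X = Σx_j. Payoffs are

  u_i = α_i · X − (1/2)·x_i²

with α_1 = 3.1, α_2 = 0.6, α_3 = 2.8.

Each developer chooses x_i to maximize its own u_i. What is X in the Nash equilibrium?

Developer i's FOC: ∂u_i/∂x_i = α_i − x_i = 0, so x_i* = α_i.
NE contributions = (3.1, 0.6, 2.8); X = 6.5.

6.5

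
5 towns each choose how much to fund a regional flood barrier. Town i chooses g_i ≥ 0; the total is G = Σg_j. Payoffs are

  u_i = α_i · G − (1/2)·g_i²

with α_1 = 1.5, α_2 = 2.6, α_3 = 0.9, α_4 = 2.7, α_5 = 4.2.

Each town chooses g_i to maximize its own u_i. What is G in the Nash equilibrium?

11.9

Town i's FOC: ∂u_i/∂g_i = α_i − g_i = 0, so g_i* = α_i.
NE contributions = (1.5, 2.6, 0.9, 2.7, 4.2); G = 11.9.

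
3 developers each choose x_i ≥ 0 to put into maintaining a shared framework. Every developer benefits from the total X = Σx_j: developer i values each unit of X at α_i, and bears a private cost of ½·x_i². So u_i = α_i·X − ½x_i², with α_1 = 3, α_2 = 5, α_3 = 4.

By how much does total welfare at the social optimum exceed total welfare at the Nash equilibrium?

97

Developer i's FOC: ∂u_i/∂x_i = α_i − x_i = 0, so x_i* = α_i.
NE contributions = (3, 5, 4); X = 12.
W^NE = (Σα)·X − ½Σα_i² = 12² − ½·50 = 119.
Planner sets x_i = Σα_j = 12 for every i, so X^SO = 3·12 = 36.
W^SO = (Σα)·X^SO − ½·3·(Σα)² = (3/2)·12² = 216.
Deadweight loss = W^SO − W^NE = 97.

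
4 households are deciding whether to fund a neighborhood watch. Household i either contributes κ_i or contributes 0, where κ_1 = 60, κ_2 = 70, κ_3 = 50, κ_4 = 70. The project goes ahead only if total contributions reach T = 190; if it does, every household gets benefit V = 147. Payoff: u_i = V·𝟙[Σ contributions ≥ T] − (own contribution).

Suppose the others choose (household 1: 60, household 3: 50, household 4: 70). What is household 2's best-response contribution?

Others' total = 180. Contributing 70 brings total to 250 ≥ 190: gain V − κ_2 = 77.
Best response: 70.

70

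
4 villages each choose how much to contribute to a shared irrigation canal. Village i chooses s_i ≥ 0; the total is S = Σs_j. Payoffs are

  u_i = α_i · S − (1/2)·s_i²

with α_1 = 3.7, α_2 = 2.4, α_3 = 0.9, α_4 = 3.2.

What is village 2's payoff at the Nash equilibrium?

21.6

Village i's FOC: ∂u_i/∂s_i = α_i − s_i = 0, so s_i* = α_i.
NE contributions = (3.7, 2.4, 0.9, 3.2); S = 10.2.
u_2 = α_2·S − ½·(s_2)² = 2.4·10.2 − ½·2.4² = 21.6.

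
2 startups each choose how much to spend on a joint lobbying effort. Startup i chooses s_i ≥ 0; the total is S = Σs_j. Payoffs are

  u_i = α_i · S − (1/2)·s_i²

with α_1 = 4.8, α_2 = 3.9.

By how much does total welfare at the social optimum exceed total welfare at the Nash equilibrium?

Startup i's FOC: ∂u_i/∂s_i = α_i − s_i = 0, so s_i* = α_i.
NE contributions = (4.8, 3.9); S = 8.7.
W^NE = (Σα)·S − ½Σα_i² = 8.7² − ½·38.25 = 56.565.
Planner sets s_i = Σα_j = 8.7 for every i, so S^SO = 2·8.7 = 17.4.
W^SO = (Σα)·S^SO − ½·2·(Σα)² = (2/2)·8.7² = 75.69.
Deadweight loss = W^SO − W^NE = 19.125.

19.125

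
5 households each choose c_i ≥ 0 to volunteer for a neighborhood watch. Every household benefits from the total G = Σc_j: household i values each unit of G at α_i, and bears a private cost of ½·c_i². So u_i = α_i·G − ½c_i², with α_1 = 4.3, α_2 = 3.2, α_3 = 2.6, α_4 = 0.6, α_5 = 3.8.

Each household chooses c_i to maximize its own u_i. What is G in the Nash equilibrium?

14.5

Household i's FOC: ∂u_i/∂c_i = α_i − c_i = 0, so c_i* = α_i.
NE contributions = (4.3, 3.2, 2.6, 0.6, 3.8); G = 14.5.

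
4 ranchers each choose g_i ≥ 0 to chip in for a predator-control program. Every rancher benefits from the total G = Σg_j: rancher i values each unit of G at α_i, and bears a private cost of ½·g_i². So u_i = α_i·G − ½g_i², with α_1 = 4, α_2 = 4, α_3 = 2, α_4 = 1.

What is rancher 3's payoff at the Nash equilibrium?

20

Rancher i's FOC: ∂u_i/∂g_i = α_i − g_i = 0, so g_i* = α_i.
NE contributions = (4, 4, 2, 1); G = 11.
u_3 = α_3·G − ½·(g_3)² = 2·11 − ½·2² = 20.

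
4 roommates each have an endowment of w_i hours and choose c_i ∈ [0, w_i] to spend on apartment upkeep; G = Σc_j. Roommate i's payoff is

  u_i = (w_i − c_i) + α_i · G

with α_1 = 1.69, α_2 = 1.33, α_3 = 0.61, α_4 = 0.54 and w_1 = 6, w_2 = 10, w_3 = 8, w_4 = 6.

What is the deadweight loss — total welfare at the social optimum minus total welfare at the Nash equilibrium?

44.38

∂u_i/∂c_i = α_i − 1, so roommate i contributes w_i if α_i > 1, else 0.
α_i > 1 for i ∈ {1, 2}; NE contributions (6, 10, 0, 0), G = 16.
W^NE = Σw_i − G^NE + (Σα_i)·G^NE = 30 + 3.17·16 = 80.72.
Planner: ∂(Σu_j)/∂c_i = Σα_j − 1 = 3.17 > 0, so everyone contributes w_i; G^SO = 30, W^SO = 30 + 3.17·30 = 125.1.
Deadweight loss = 44.38.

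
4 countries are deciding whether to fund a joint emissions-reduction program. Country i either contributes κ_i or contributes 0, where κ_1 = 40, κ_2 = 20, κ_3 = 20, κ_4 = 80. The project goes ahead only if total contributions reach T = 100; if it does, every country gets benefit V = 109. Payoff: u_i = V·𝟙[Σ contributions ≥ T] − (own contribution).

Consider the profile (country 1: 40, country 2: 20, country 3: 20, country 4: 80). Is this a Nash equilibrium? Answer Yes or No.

No

Total = 160 ≥ 100: provided.
Country 1 (pledges 40, payoff 69): dropping to 0 → total 120, payoff 109. Profitable deviation.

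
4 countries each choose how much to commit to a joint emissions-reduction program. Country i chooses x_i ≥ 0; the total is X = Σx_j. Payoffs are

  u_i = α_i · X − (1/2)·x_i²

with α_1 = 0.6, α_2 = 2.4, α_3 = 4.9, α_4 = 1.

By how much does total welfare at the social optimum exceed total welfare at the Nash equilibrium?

Country i's FOC: ∂u_i/∂x_i = α_i − x_i = 0, so x_i* = α_i.
NE contributions = (0.6, 2.4, 4.9, 1); X = 8.9.
W^NE = (Σα)·X − ½Σα_i² = 8.9² − ½·31.13 = 63.645.
Planner sets x_i = Σα_j = 8.9 for every i, so X^SO = 4·8.9 = 35.6.
W^SO = (Σα)·X^SO − ½·4·(Σα)² = (4/2)·8.9² = 158.42.
Deadweight loss = W^SO − W^NE = 94.775.

94.775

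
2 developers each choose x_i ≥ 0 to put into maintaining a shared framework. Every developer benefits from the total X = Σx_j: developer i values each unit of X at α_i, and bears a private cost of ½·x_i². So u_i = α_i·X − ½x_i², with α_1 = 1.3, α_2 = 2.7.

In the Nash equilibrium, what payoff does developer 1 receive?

Developer i's FOC: ∂u_i/∂x_i = α_i − x_i = 0, so x_i* = α_i.
NE contributions = (1.3, 2.7); X = 4.
u_1 = α_1·X − ½·(x_1)² = 1.3·4 − ½·1.3² = 4.355.

4.355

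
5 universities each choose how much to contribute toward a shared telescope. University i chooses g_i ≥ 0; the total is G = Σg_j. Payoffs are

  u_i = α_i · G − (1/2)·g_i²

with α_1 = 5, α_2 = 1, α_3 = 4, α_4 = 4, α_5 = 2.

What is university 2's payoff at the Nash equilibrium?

15.5

University i's FOC: ∂u_i/∂g_i = α_i − g_i = 0, so g_i* = α_i.
NE contributions = (5, 1, 4, 4, 2); G = 16.
u_2 = α_2·G − ½·(g_2)² = 1·16 − ½·1² = 15.5.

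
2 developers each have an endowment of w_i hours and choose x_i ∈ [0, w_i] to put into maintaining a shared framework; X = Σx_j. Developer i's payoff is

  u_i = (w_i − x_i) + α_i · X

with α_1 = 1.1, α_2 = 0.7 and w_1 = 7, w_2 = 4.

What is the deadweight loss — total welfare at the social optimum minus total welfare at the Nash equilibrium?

3.2

∂u_i/∂x_i = α_i − 1, so developer i contributes w_i if α_i > 1, else 0.
α_i > 1 for i ∈ {1}; NE contributions (7, 0), X = 7.
W^NE = Σw_i − X^NE + (Σα_i)·X^NE = 11 + 0.8·7 = 16.6.
Planner: ∂(Σu_j)/∂x_i = Σα_j − 1 = 0.8 > 0, so everyone contributes w_i; X^SO = 11, W^SO = 11 + 0.8·11 = 19.8.
Deadweight loss = 3.2.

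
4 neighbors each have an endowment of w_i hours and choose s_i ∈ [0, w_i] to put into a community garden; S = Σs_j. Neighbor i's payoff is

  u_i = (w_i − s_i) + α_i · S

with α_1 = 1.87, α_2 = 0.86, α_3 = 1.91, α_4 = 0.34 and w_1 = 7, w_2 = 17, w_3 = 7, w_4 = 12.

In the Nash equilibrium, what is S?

14

∂u_i/∂s_i = α_i − 1, so neighbor i contributes w_i if α_i > 1, else 0.
α_i > 1 for i ∈ {1, 3}; NE contributions (7, 0, 7, 0), S = 14.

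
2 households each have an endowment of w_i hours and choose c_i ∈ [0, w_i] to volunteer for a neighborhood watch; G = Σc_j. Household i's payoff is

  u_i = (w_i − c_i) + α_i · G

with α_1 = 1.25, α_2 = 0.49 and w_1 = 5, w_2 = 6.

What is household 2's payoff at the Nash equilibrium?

∂u_i/∂c_i = α_i − 1, so household i contributes w_i if α_i > 1, else 0.
α_i > 1 for i ∈ {1}; NE contributions (5, 0), G = 5.
u_2 = (6 − 0) + 0.49·5 = 8.45.

8.45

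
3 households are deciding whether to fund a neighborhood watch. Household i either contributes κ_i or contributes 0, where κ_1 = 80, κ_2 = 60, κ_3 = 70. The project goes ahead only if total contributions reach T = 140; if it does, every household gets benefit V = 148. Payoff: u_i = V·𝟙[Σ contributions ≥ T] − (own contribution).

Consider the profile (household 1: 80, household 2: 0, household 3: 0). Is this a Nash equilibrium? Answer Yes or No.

No

Total = 80 < 140: not provided.
Household 1 (pledges 80, payoff -80): dropping to 0 → total 0, payoff 0. Profitable deviation.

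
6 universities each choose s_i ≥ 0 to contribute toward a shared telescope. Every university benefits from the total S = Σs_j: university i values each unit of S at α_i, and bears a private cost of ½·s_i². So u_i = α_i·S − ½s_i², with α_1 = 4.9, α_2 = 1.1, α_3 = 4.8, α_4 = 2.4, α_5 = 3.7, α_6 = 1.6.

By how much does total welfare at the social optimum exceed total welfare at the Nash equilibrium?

719.635

University i's FOC: ∂u_i/∂s_i = α_i − s_i = 0, so s_i* = α_i.
NE contributions = (4.9, 1.1, 4.8, 2.4, 3.7, 1.6); S = 18.5.
W^NE = (Σα)·S − ½Σα_i² = 18.5² − ½·70.27 = 307.115.
Planner sets s_i = Σα_j = 18.5 for every i, so S^SO = 6·18.5 = 111.
W^SO = (Σα)·S^SO − ½·6·(Σα)² = (6/2)·18.5² = 1026.75.
Deadweight loss = W^SO − W^NE = 719.635.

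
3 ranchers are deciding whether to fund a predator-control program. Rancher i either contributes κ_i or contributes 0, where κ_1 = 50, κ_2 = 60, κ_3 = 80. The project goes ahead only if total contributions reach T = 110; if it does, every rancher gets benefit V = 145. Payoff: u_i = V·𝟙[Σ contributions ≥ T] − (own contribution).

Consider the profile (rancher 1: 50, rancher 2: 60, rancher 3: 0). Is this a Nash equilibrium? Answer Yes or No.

Yes

Total = 110 ≥ 110: provided.
Rancher 1 (pledges 50, payoff 95): dropping to 0 → total 60, payoff 0. No gain.
Rancher 2 (pledges 60, payoff 85): dropping to 0 → total 50, payoff 0. No gain.
Rancher 3 (pledges 0, payoff 145): pledging 80 → total 190, payoff 65. No gain.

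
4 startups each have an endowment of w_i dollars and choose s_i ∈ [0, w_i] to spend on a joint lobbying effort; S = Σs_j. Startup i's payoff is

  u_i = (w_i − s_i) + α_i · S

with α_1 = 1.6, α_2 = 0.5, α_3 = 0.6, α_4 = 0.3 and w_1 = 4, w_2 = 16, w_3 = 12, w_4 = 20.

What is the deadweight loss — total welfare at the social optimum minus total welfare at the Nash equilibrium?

∂u_i/∂s_i = α_i − 1, so startup i contributes w_i if α_i > 1, else 0.
α_i > 1 for i ∈ {1}; NE contributions (4, 0, 0, 0), S = 4.
W^NE = Σw_i − S^NE + (Σα_i)·S^NE = 52 + 2·4 = 60.
Planner: ∂(Σu_j)/∂s_i = Σα_j − 1 = 2 > 0, so everyone contributes w_i; S^SO = 52, W^SO = 52 + 2·52 = 156.
Deadweight loss = 96.

96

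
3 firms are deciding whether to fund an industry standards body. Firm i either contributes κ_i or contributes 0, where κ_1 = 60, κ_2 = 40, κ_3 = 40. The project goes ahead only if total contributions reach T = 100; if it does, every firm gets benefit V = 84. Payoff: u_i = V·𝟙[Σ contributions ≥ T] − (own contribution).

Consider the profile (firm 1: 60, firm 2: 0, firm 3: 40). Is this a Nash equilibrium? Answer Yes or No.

Yes

Total = 100 ≥ 100: provided.
Firm 1 (pledges 60, payoff 24): dropping to 0 → total 40, payoff 0. No gain.
Firm 2 (pledges 0, payoff 84): pledging 40 → total 140, payoff 44. No gain.
Firm 3 (pledges 40, payoff 44): dropping to 0 → total 60, payoff 0. No gain.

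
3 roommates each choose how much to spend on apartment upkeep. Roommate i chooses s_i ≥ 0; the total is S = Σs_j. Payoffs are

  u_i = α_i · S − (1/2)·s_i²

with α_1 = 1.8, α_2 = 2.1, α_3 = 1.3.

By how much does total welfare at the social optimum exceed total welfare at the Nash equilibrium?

Roommate i's FOC: ∂u_i/∂s_i = α_i − s_i = 0, so s_i* = α_i.
NE contributions = (1.8, 2.1, 1.3); S = 5.2.
W^NE = (Σα)·S − ½Σα_i² = 5.2² − ½·9.34 = 22.37.
Planner sets s_i = Σα_j = 5.2 for every i, so S^SO = 3·5.2 = 15.6.
W^SO = (Σα)·S^SO − ½·3·(Σα)² = (3/2)·5.2² = 40.56.
Deadweight loss = W^SO − W^NE = 18.19.

18.19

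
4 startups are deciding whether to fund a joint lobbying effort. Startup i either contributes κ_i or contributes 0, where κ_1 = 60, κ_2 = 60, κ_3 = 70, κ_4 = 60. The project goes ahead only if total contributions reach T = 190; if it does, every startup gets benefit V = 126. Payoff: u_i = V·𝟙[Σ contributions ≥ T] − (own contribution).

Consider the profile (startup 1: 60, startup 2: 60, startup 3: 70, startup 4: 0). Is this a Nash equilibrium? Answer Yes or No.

Total = 190 ≥ 190: provided.
Startup 1 (pledges 60, payoff 66): dropping to 0 → total 130, payoff 0. No gain.
Startup 2 (pledges 60, payoff 66): dropping to 0 → total 130, payoff 0. No gain.
Startup 3 (pledges 70, payoff 56): dropping to 0 → total 120, payoff 0. No gain.
Startup 4 (pledges 0, payoff 126): pledging 60 → total 250, payoff 66. No gain.

Yes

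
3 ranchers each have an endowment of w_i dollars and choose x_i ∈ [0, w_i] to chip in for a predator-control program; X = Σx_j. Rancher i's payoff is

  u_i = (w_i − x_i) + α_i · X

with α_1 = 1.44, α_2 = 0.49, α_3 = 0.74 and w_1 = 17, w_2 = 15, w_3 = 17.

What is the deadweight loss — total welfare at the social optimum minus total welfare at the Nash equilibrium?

∂u_i/∂x_i = α_i − 1, so rancher i contributes w_i if α_i > 1, else 0.
α_i > 1 for i ∈ {1}; NE contributions (17, 0, 0), X = 17.
W^NE = Σw_i − X^NE + (Σα_i)·X^NE = 49 + 1.67·17 = 77.39.
Planner: ∂(Σu_j)/∂x_i = Σα_j − 1 = 1.67 > 0, so everyone contributes w_i; X^SO = 49, W^SO = 49 + 1.67·49 = 130.83.
Deadweight loss = 53.44.

53.44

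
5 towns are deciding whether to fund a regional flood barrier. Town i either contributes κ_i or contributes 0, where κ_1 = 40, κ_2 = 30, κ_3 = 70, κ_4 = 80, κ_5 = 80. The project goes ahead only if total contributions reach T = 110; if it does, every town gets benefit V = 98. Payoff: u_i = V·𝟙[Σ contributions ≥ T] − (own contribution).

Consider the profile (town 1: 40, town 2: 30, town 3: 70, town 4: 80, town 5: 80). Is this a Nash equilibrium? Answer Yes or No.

No

Total = 300 ≥ 110: provided.
Town 1 (pledges 40, payoff 58): dropping to 0 → total 260, payoff 98. Profitable deviation.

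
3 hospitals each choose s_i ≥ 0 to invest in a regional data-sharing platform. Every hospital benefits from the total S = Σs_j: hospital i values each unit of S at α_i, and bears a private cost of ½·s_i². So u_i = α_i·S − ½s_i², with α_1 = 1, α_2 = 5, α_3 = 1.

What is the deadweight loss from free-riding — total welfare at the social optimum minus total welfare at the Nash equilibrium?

Hospital i's FOC: ∂u_i/∂s_i = α_i − s_i = 0, so s_i* = α_i.
NE contributions = (1, 5, 1); S = 7.
W^NE = (Σα)·S − ½Σα_i² = 7² − ½·27 = 35.5.
Planner sets s_i = Σα_j = 7 for every i, so S^SO = 3·7 = 21.
W^SO = (Σα)·S^SO − ½·3·(Σα)² = (3/2)·7² = 73.5.
Deadweight loss = W^SO − W^NE = 38.

38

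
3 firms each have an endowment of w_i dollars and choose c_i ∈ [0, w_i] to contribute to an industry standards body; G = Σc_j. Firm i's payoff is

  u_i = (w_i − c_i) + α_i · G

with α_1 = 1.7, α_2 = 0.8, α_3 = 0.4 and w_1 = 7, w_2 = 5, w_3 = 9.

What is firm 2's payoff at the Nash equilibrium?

∂u_i/∂c_i = α_i − 1, so firm i contributes w_i if α_i > 1, else 0.
α_i > 1 for i ∈ {1}; NE contributions (7, 0, 0), G = 7.
u_2 = (5 − 0) + 0.8·7 = 10.6.

10.6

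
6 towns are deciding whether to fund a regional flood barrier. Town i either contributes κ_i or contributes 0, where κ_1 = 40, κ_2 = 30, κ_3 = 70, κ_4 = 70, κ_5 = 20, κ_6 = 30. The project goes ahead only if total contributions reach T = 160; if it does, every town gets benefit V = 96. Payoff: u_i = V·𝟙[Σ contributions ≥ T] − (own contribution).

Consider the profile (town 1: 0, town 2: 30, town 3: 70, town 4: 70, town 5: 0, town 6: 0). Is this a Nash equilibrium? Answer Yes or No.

Total = 170 ≥ 160: provided.
Town 1 (pledges 0, payoff 96): pledging 40 → total 210, payoff 56. No gain.
Town 2 (pledges 30, payoff 66): dropping to 0 → total 140, payoff 0. No gain.
Town 3 (pledges 70, payoff 26): dropping to 0 → total 100, payoff 0. No gain.
Town 4 (pledges 70, payoff 26): dropping to 0 → total 100, payoff 0. No gain.
Town 5 (pledges 0, payoff 96): pledging 20 → total 190, payoff 76. No gain.
Town 6 (pledges 0, payoff 96): pledging 30 → total 200, payoff 66. No gain.

Yes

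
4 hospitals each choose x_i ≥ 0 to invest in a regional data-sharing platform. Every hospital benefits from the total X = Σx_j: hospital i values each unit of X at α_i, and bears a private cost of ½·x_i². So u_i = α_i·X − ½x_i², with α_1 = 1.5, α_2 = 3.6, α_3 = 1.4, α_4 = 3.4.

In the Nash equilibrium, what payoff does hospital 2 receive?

Hospital i's FOC: ∂u_i/∂x_i = α_i − x_i = 0, so x_i* = α_i.
NE contributions = (1.5, 3.6, 1.4, 3.4); X = 9.9.
u_2 = α_2·X − ½·(x_2)² = 3.6·9.9 − ½·3.6² = 29.16.

29.16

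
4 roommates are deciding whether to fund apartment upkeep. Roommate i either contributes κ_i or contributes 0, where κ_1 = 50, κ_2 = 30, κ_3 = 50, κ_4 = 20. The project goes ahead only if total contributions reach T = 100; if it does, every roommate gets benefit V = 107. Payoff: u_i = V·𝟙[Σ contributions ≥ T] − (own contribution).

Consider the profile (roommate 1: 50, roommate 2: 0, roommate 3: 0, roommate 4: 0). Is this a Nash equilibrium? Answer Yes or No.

No

Total = 50 < 100: not provided.
Roommate 1 (pledges 50, payoff -50): dropping to 0 → total 0, payoff 0. Profitable deviation.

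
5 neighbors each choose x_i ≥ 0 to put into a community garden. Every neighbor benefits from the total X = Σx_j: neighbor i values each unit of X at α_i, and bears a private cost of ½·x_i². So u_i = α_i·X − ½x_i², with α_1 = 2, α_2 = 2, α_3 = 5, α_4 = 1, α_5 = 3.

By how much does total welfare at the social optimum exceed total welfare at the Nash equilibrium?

Neighbor i's FOC: ∂u_i/∂x_i = α_i − x_i = 0, so x_i* = α_i.
NE contributions = (2, 2, 5, 1, 3); X = 13.
W^NE = (Σα)·X − ½Σα_i² = 13² − ½·43 = 147.5.
Planner sets x_i = Σα_j = 13 for every i, so X^SO = 5·13 = 65.
W^SO = (Σα)·X^SO − ½·5·(Σα)² = (5/2)·13² = 422.5.
Deadweight loss = W^SO − W^NE = 275.

275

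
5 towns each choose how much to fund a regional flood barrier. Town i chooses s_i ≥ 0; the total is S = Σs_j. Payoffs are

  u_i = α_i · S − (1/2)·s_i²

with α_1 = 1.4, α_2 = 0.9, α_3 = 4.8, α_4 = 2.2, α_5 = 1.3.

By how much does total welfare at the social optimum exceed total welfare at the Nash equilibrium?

Town i's FOC: ∂u_i/∂s_i = α_i − s_i = 0, so s_i* = α_i.
NE contributions = (1.4, 0.9, 4.8, 2.2, 1.3); S = 10.6.
W^NE = (Σα)·S − ½Σα_i² = 10.6² − ½·32.34 = 96.19.
Planner sets s_i = Σα_j = 10.6 for every i, so S^SO = 5·10.6 = 53.
W^SO = (Σα)·S^SO − ½·5·(Σα)² = (5/2)·10.6² = 280.9.
Deadweight loss = W^SO − W^NE = 184.71.

184.71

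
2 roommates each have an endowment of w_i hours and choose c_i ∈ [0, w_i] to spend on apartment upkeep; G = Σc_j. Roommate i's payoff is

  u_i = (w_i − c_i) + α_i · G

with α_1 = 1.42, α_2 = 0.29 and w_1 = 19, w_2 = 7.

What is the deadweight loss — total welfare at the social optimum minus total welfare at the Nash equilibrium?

∂u_i/∂c_i = α_i − 1, so roommate i contributes w_i if α_i > 1, else 0.
α_i > 1 for i ∈ {1}; NE contributions (19, 0), G = 19.
W^NE = Σw_i − G^NE + (Σα_i)·G^NE = 26 + 0.71·19 = 39.49.
Planner: ∂(Σu_j)/∂c_i = Σα_j − 1 = 0.71 > 0, so everyone contributes w_i; G^SO = 26, W^SO = 26 + 0.71·26 = 44.46.
Deadweight loss = 4.97.

4.97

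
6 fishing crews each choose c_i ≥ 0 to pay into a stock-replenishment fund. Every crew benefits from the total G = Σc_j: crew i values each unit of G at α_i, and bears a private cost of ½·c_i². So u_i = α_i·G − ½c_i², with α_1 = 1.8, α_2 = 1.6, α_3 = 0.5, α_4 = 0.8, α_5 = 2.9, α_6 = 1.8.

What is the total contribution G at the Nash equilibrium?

9.4

Crew i's FOC: ∂u_i/∂c_i = α_i − c_i = 0, so c_i* = α_i.
NE contributions = (1.8, 1.6, 0.5, 0.8, 2.9, 1.8); G = 9.4.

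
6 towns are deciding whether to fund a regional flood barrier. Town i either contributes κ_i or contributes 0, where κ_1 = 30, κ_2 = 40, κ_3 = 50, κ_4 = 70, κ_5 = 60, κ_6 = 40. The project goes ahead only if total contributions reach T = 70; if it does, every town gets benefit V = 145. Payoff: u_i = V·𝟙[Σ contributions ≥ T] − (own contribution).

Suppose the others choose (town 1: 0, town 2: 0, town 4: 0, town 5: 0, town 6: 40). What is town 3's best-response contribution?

50

Others' total = 40. Contributing 50 brings total to 90 ≥ 70: gain V − κ_3 = 95.
Best response: 50.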